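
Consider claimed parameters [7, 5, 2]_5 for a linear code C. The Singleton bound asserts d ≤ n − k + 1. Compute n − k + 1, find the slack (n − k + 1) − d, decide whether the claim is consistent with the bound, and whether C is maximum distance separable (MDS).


Singleton RHS = n − k + 1 = 3, slack = 1, bound satisfied, not MDS.

Singleton bound: d ≤ n − k + 1.
Here n = 7, k = 5, so n − k + 1 = 3.
Given d = 2, check d ≤ 3: YES.
Slack = (n − k + 1) − d = 1.
The code is NOT MDS (slack = 1 > 0).
Description: the claimed parameters are [7, 5, 2]_5; such a code would be non-MDS.


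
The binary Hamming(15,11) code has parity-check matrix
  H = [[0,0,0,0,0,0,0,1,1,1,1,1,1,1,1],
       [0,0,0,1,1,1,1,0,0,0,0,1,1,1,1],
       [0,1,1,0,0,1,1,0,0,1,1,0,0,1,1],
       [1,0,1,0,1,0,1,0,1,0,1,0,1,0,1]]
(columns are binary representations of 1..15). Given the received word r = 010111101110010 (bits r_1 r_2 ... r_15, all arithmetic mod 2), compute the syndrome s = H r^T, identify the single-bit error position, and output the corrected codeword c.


s = (0, 1, 0, 0)^T, error position = 4, corrected codeword c = 010011101110010

Compute s = H r^T mod 2 one row at a time:
  s_1 = 0 + 1 + 1 + 1 + 0 + 0 + 1 + 0 = 4 ≡ 0 (mod 2).
  s_2 = 1 + 1 + 1 + 1 + 0 + 0 + 1 + 0 = 5 ≡ 1 (mod 2).
  s_3 = 1 + 0 + 1 + 1 + 1 + 1 + 1 + 0 = 6 ≡ 0 (mod 2).
  s_4 = 0 + 0 + 1 + 1 + 1 + 1 + 0 + 0 = 4 ≡ 0 (mod 2).
s = (0, 1, 0, 0)^T — this equals column 4 of H (binary 0100), so error is at position 4.
Correct: flip bit 4 of r = 010111101110010 to get c = 010011101110010.


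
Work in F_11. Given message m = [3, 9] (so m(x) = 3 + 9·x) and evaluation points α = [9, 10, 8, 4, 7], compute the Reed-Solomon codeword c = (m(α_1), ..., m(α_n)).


c = [7, 5, 9, 6, 0]

Message polynomial: m(x) = 3 + 9·x (mod 11).
For each evaluation point α_i, compute m(α_i) mod 11:
  α_1 = 9: Horner steps 9 → 7, so m(9) = 7.
  α_2 = 10: Horner steps 9 → 5, so m(10) = 5.
  α_3 = 8: Horner steps 9 → 9, so m(8) = 9.
  α_4 = 4: Horner steps 9 → 6, so m(4) = 6.
  α_5 = 7: Horner steps 9 → 0, so m(7) = 0.
Codeword c = [7, 5, 9, 6, 0] ∈ F_11^5.


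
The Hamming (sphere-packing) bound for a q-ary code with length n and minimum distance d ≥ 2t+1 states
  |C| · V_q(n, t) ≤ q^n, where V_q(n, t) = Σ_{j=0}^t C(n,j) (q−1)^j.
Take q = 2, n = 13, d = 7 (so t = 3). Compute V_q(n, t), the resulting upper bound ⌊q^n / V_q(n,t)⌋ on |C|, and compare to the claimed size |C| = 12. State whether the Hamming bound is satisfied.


V_q(n, t) = 378, q^n = 8192, Hamming bound = 21, |C| = 12 ≤ bound (satisfied).

Step 1: Compute V_q(n, t) = Σ_{j=0}^3 C(n, j) (q−1)^j.
  j = 0: C(13,0)·(1)^0 = 1·1 = 1.
  j = 1: C(13,1)·(1)^1 = 13·1 = 13.
  j = 2: C(13,2)·(1)^2 = 78·1 = 78.
  j = 3: C(13,3)·(1)^3 = 286·1 = 286.
  V_q(n, t) = 1 + 13 + 78 + 286 = 378.
Step 2: q^n = 2^13 = 8192.
Step 3: Hamming bound ⌊q^n / V_q(n,t)⌋ = ⌊8192/378⌋ = 21.
Step 4: Compare |C| = 12 to 21: satisfied.
The claimed |C| lies below the Hamming bound.


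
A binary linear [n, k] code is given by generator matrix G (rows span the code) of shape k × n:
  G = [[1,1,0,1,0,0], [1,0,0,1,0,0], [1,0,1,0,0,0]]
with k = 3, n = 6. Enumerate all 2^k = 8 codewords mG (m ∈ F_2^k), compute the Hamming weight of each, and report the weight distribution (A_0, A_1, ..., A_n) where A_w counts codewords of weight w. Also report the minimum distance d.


Weight distribution: A_0 = 1, A_1 = 1, A_2 = 3, A_3 = 3. Minimum distance d = 1.

Enumerate all 2^3 = 8 messages m ∈ F_2^3.
For each, compute codeword c = mG in F_2^6, then tally its weight.
  m = 000 → c = 000000, weight = 0.
  m = 100 → c = 110100, weight = 3.
  m = 010 → c = 100100, weight = 2.
  m = 110 → c = 010000, weight = 1.
  m = 001 → c = 101000, weight = 2.
  m = 101 → c = 011100, weight = 3.
  m = 011 → c = 001100, weight = 2.
  m = 111 → c = 111000, weight = 3.
Tally weights:
  weight 0: 1 codewords.
  weight 1: 1 codewords.
  weight 2: 3 codewords.
  weight 3: 3 codewords.
Minimum distance d = smallest w > 0 with A_w > 0 = 1.
Sanity: Σ A_w = 8 = 2^3 = 8 ✓.


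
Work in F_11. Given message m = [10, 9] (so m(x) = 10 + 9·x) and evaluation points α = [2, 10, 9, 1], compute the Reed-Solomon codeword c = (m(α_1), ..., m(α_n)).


c = [6, 1, 3, 8]

Message polynomial: m(x) = 10 + 9·x (mod 11).
For each evaluation point α_i, compute m(α_i) mod 11:
  α_1 = 2: Horner steps 9 → 6, so m(2) = 6.
  α_2 = 10: Horner steps 9 → 1, so m(10) = 1.
  α_3 = 9: Horner steps 9 → 3, so m(9) = 3.
  α_4 = 1: Horner steps 9 → 8, so m(1) = 8.
Codeword c = [6, 1, 3, 8] ∈ F_11^4.


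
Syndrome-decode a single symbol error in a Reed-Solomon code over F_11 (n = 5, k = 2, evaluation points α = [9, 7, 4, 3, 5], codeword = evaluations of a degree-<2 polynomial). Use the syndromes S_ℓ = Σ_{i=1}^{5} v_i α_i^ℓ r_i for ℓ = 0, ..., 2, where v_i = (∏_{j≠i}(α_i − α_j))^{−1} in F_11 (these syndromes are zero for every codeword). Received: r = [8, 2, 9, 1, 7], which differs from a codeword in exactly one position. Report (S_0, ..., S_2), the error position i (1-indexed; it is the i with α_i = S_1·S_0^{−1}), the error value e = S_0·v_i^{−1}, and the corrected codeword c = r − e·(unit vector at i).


S = (7, 6, 2), error at position 3, error magnitude e = 5, c = [8, 2, 4, 1, 7].

Step 1: column multipliers v_i = (∏_{j≠i}(α_i − α_j))^{−1} mod 11.
  i = 1 (α = 9): (9−7)(9−4)(9−3)(9−5) = 2·5·6·4 = 240 ≡ 9, so v_1 = 9^{−1} = 5 (mod 11).
  i = 2 (α = 7): (7−9)(7−4)(7−3)(7−5) = (−2)·3·4·2 = −48 ≡ 7, so v_2 = 7^{−1} = 8 (mod 11).
  i = 3 (α = 4): (4−9)(4−7)(4−3)(4−5) = (−5)·(−3)·1·(−1) = −15 ≡ 7, so v_3 = 7^{−1} = 8 (mod 11).
  i = 4 (α = 3): (3−9)(3−7)(3−4)(3−5) = (−6)·(−4)·(−1)·(−2) = 48 ≡ 4, so v_4 = 4^{−1} = 3 (mod 11).
  i = 5 (α = 5): (5−9)(5−7)(5−4)(5−3) = (−4)·(−2)·1·2 = 16 ≡ 5, so v_5 = 5^{−1} = 9 (mod 11).
  v = [5, 8, 8, 3, 9].
Step 2: syndromes of r = [8, 2, 9, 1, 7] (all sums mod 11).
  S_0 = Σ v_i r_i = 5·8 + 8·2 + 8·9 + 3·1 + 9·7 = 194 ≡ 7.
  S_1 = Σ v_i α_i r_i = 5·9·8 + 8·7·2 + 8·4·9 + 3·3·1 + 9·5·7 = 1084 ≡ 6.
  α_i^2 mod 11 = [4, 5, 5, 9, 3].
  S_2 = Σ v_i α_i^2 r_i = 5·4·8 + 8·5·2 + 8·5·9 + 3·9·1 + 9·3·7 = 816 ≡ 2.
  S = (7, 6, 2) ≠ 0, so r is not a codeword (an error is present).
Step 3: locate the error. For a single error e at position i, S_ℓ = v_i·e·α_i^ℓ, so α_err = S_1/S_0.
  S_0^{−1} = 7^{−1} = 8 (mod 11), so α_err = 6·8 = 48 ≡ 4 = α_3. Error position i = 3.
  Consistency check: S_2/S_1 = 2·2 = 4 ≡ 4 = α_err ✓ (single-error assumption holds).
Step 4: error magnitude e = S_0/v_3 = S_0·∏_{j≠3}(α_3 − α_j) = 7·7 = 49 ≡ 5 (mod 11).
Step 5: correct position 3: c_3 = r_3 − e = 9 − 5 ≡ 4 (mod 11). Hence c = [8, 2, 4, 1, 7].
  Check: interpolating c through the α_i gives m(x) = 3 + 3·x (degree < 2) with m(α_i) = c_i for every i, so c is indeed a codeword.


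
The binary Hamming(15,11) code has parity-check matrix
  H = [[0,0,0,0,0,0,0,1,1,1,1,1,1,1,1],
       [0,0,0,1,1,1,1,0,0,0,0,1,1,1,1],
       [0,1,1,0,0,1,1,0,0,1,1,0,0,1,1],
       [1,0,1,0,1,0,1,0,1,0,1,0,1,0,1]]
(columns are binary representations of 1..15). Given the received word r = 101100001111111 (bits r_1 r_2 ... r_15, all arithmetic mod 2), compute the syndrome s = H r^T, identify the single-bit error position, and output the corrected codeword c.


s = (1, 1, 1, 0)^T, error position = 14, corrected codeword c = 101100001111101

Compute s = H r^T mod 2 one row at a time:
  s_1 = 0 + 1 + 1 + 1 + 1 + 1 + 1 + 1 = 7 ≡ 1 (mod 2).
  s_2 = 1 + 0 + 0 + 0 + 1 + 1 + 1 + 1 = 5 ≡ 1 (mod 2).
  s_3 = 0 + 1 + 0 + 0 + 1 + 1 + 1 + 1 = 5 ≡ 1 (mod 2).
  s_4 = 1 + 1 + 0 + 0 + 1 + 1 + 1 + 1 = 6 ≡ 0 (mod 2).
s = (1, 1, 1, 0)^T — this equals column 14 of H (binary 1110), so error is at position 14.
Correct: flip bit 14 of r = 101100001111111 to get c = 101100001111101.


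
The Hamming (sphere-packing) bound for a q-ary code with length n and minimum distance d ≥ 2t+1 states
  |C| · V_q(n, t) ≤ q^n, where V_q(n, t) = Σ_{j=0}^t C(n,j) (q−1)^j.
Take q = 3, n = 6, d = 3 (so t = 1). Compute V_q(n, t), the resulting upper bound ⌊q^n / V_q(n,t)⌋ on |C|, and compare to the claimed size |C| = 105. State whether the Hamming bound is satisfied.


V_q(n, t) = 13, q^n = 729, Hamming bound = 56, |C| = 105 > bound (violated).

Step 1: Compute V_q(n, t) = Σ_{j=0}^1 C(n, j) (q−1)^j.
  j = 0: C(6,0)·(2)^0 = 1·1 = 1.
  j = 1: C(6,1)·(2)^1 = 6·2 = 12.
  V_q(n, t) = 1 + 12 = 13.
Step 2: q^n = 3^6 = 729.
Step 3: Hamming bound ⌊q^n / V_q(n,t)⌋ = ⌊729/13⌋ = 56.
Step 4: Compare |C| = 105 to 56: violated.
The claimed |C| lies above the Hamming bound, so no 3-ary code of length 6 with d ≥ 3 can have 105 codewords.


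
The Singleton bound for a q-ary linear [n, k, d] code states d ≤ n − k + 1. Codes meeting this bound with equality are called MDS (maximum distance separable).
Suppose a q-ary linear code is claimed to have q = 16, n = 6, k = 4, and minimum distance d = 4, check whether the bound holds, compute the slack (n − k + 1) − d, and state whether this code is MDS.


Singleton RHS = n − k + 1 = 3, slack = -1, bound violated (no such code; not MDS).

Singleton bound: d ≤ n − k + 1.
Here n = 6, k = 4, so n − k + 1 = 3.
Given d = 4, check d ≤ 3: NO.
Slack = (n − k + 1) − d = -1.
The slack is negative: d = 4 exceeds n − k + 1 = 3 by 1, so the Singleton bound is violated and no linear [6, 4, 4]_16 code can exist. In particular it is not MDS (MDS requires d = n − k + 1 exactly).
Description: the claimed parameters are [6, 4, 4]_16; such a code would be impossible (violates the Singleton bound).


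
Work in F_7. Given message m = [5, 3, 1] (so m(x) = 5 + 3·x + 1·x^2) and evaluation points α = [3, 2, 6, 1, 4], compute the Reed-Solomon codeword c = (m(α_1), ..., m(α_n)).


c = [2, 1, 3, 2, 5]

Message polynomial: m(x) = 5 + 3·x + 1·x^2 (mod 7).
For each evaluation point α_i, compute m(α_i) mod 7:
  α_1 = 3: Horner steps 1 → 6 → 2, so m(3) = 2.
  α_2 = 2: Horner steps 1 → 5 → 1, so m(2) = 1.
  α_3 = 6: Horner steps 1 → 2 → 3, so m(6) = 3.
  α_4 = 1: Horner steps 1 → 4 → 2, so m(1) = 2.
  α_5 = 4: Horner steps 1 → 0 → 5, so m(4) = 5.
Codeword c = [2, 1, 3, 2, 5] ∈ F_7^5.


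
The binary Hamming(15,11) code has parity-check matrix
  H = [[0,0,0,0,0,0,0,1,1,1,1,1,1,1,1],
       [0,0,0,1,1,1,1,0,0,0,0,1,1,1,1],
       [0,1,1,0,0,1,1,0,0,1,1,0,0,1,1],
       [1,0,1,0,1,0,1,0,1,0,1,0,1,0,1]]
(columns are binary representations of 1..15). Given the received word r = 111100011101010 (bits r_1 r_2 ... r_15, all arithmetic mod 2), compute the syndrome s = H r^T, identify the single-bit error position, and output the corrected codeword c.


s = (1, 1, 0, 1)^T, error position = 13, corrected codeword c = 111100011101110

Compute s = H r^T mod 2 one row at a time:
  s_1 = 1 + 1 + 1 + 0 + 1 + 0 + 1 + 0 = 5 ≡ 1 (mod 2).
  s_2 = 1 + 0 + 0 + 0 + 1 + 0 + 1 + 0 = 3 ≡ 1 (mod 2).
  s_3 = 1 + 1 + 0 + 0 + 1 + 0 + 1 + 0 = 4 ≡ 0 (mod 2).
  s_4 = 1 + 1 + 0 + 0 + 1 + 0 + 0 + 0 = 3 ≡ 1 (mod 2).
s = (1, 1, 0, 1)^T — this equals column 13 of H (binary 1101), so error is at position 13.
Correct: flip bit 13 of r = 111100011101010 to get c = 111100011101110.


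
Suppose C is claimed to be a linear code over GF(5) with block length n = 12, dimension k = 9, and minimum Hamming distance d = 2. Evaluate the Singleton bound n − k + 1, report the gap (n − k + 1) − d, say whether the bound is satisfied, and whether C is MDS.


Singleton RHS = n − k + 1 = 4, slack = 2, bound satisfied, not MDS.

Singleton bound: d ≤ n − k + 1.
Here n = 12, k = 9, so n − k + 1 = 4.
Given d = 2, check d ≤ 4: YES.
Slack = (n − k + 1) − d = 2.
The code is NOT MDS (slack = 2 > 0).
Description: the claimed parameters are [12, 9, 2]_5; such a code would be non-MDS.


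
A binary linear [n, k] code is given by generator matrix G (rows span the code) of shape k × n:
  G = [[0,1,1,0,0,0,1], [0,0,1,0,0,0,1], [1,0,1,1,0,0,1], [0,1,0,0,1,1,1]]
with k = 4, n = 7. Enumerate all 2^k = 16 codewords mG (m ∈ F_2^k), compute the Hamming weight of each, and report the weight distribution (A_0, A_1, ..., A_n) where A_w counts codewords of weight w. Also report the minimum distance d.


Weight distribution: A_0 = 1, A_1 = 1, A_2 = 2, A_3 = 4, A_4 = 3, A_5 = 3, A_6 = 2. Minimum distance d = 1.

Enumerate all 2^4 = 16 messages m ∈ F_2^4.
For each, compute codeword c = mG in F_2^7, then tally its weight.
  m = 0000 → c = 0000000, weight = 0.
  m = 1000 → c = 0110001, weight = 3.
  m = 0100 → c = 0010001, weight = 2.
  m = 1100 → c = 0100000, weight = 1.
  m = 0010 → c = 1011001, weight = 4.
  m = 1010 → c = 1101000, weight = 3.
  m = 0110 → c = 1001000, weight = 2.
  m = 1110 → c = 1111001, weight = 5.
  m = 0001 → c = 0100111, weight = 4.
  m = 1001 → c = 0010110, weight = 3.
  m = 0101 → c = 0110110, weight = 4.
  m = 1101 → c = 0000111, weight = 3.
  m = 0011 → c = 1111110, weight = 6.
  m = 1011 → c = 1001111, weight = 5.
  m = 0111 → c = 1101111, weight = 6.
  m = 1111 → c = 1011110, weight = 5.
Tally weights:
  weight 0: 1 codewords.
  weight 1: 1 codewords.
  weight 2: 2 codewords.
  weight 3: 4 codewords.
  weight 4: 3 codewords.
  weight 5: 3 codewords.
  weight 6: 2 codewords.
Minimum distance d = smallest w > 0 with A_w > 0 = 1.
Sanity: Σ A_w = 16 = 2^4 = 16 ✓.


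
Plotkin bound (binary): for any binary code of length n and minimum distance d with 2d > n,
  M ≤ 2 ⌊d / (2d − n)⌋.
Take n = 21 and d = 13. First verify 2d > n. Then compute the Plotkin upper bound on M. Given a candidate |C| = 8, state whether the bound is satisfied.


Plotkin bound M ≤ 4; given |C| = 8 > bound (violated).

Check applicability: 2d = 26, n = 21.
2d − n = 5 > 0, so Plotkin applies.
Compute d/(2d−n) = 13/5 ≈ 2.6000.
⌊d/(2d−n)⌋ = 2.
Plotkin bound: M ≤ 2·2 = 4.
Given |C| = 8, check: VIOLATED.
This |C| is above the Plotkin bound, so no binary code with n = 21, d = 13 and 8 codewords exists.


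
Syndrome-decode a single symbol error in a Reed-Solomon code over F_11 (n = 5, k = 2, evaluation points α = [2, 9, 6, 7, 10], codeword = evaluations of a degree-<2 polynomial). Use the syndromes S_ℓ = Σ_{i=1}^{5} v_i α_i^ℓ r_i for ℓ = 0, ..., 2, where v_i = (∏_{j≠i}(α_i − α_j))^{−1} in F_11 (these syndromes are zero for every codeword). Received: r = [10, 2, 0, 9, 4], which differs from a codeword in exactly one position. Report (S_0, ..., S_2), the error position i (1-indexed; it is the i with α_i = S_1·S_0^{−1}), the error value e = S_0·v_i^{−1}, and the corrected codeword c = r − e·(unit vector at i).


S = (10, 5, 8), error at position 3, error magnitude e = 4, c = [10, 2, 7, 9, 4].

Step 1: column multipliers v_i = (∏_{j≠i}(α_i − α_j))^{−1} mod 11.
  i = 1 (α = 2): (2−9)(2−6)(2−7)(2−10) = (−7)·(−4)·(−5)·(−8) = 1120 ≡ 9, so v_1 = 9^{−1} = 5 (mod 11).
  i = 2 (α = 9): (9−2)(9−6)(9−7)(9−10) = 7·3·2·(−1) = −42 ≡ 2, so v_2 = 2^{−1} = 6 (mod 11).
  i = 3 (α = 6): (6−2)(6−9)(6−7)(6−10) = 4·(−3)·(−1)·(−4) = −48 ≡ 7, so v_3 = 7^{−1} = 8 (mod 11).
  i = 4 (α = 7): (7−2)(7−9)(7−6)(7−10) = 5·(−2)·1·(−3) = 30 ≡ 8, so v_4 = 8^{−1} = 7 (mod 11).
  i = 5 (α = 10): (10−2)(10−9)(10−6)(10−7) = 8·1·4·3 = 96 ≡ 8, so v_5 = 8^{−1} = 7 (mod 11).
  v = [5, 6, 8, 7, 7].
Step 2: syndromes of r = [10, 2, 0, 9, 4] (all sums mod 11).
  S_0 = Σ v_i r_i = 5·10 + 6·2 + 8·0 + 7·9 + 7·4 = 153 ≡ 10.
  S_1 = Σ v_i α_i r_i = 5·2·10 + 6·9·2 + 8·6·0 + 7·7·9 + 7·10·4 = 929 ≡ 5.
  α_i^2 mod 11 = [4, 4, 3, 5, 1].
  S_2 = Σ v_i α_i^2 r_i = 5·4·10 + 6·4·2 + 8·3·0 + 7·5·9 + 7·1·4 = 591 ≡ 8.
  S = (10, 5, 8) ≠ 0, so r is not a codeword (an error is present).
Step 3: locate the error. For a single error e at position i, S_ℓ = v_i·e·α_i^ℓ, so α_err = S_1/S_0.
  S_0^{−1} = 10^{−1} = 10 (mod 11), so α_err = 5·10 = 50 ≡ 6 = α_3. Error position i = 3.
  Consistency check: S_2/S_1 = 8·9 = 72 ≡ 6 = α_err ✓ (single-error assumption holds).
Step 4: error magnitude e = S_0/v_3 = S_0·∏_{j≠3}(α_3 − α_j) = 10·7 = 70 ≡ 4 (mod 11).
Step 5: correct position 3: c_3 = r_3 − e = 0 − 4 ≡ 7 (mod 11). Hence c = [10, 2, 7, 9, 4].
  Check: interpolating c through the α_i gives m(x) = 6 + 2·x (degree < 2) with m(α_i) = c_i for every i, so c is indeed a codeword.


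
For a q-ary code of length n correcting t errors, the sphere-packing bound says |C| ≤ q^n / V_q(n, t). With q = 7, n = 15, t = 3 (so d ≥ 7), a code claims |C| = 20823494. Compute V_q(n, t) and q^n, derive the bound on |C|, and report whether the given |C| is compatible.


V_q(n, t) = 102151, q^n = 4747561509943, Hamming bound = 46475918, |C| = 20823494 ≤ bound (satisfied).

Step 1: Compute V_q(n, t) = Σ_{j=0}^3 C(n, j) (q−1)^j.
  j = 0: C(15,0)·(6)^0 = 1·1 = 1.
  j = 1: C(15,1)·(6)^1 = 15·6 = 90.
  j = 2: C(15,2)·(6)^2 = 105·36 = 3780.
  j = 3: C(15,3)·(6)^3 = 455·216 = 98280.
  V_q(n, t) = 1 + 90 + 3780 + 98280 = 102151.
Step 2: q^n = 7^15 = 4747561509943.
Step 3: Hamming bound ⌊q^n / V_q(n,t)⌋ = ⌊4747561509943/102151⌋ = 46475918.
Step 4: Compare |C| = 20823494 to 46475918: satisfied.
The claimed |C| lies below the Hamming bound.


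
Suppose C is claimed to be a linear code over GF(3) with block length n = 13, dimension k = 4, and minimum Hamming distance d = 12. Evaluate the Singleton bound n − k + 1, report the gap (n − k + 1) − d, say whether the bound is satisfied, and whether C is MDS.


Singleton RHS = n − k + 1 = 10, slack = -2, bound violated (no such code; not MDS).

Singleton bound: d ≤ n − k + 1.
Here n = 13, k = 4, so n − k + 1 = 10.
Given d = 12, check d ≤ 10: NO.
Slack = (n − k + 1) − d = -2.
The slack is negative: d = 12 exceeds n − k + 1 = 10 by 2, so the Singleton bound is violated and no linear [13, 4, 12]_3 code can exist. In particular it is not MDS (MDS requires d = n − k + 1 exactly).
Description: the claimed parameters are [13, 4, 12]_3; such a code would be impossible (violates the Singleton bound).


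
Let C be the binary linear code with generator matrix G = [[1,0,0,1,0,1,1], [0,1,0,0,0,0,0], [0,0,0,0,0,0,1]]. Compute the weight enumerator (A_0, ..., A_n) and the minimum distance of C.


Weight distribution: A_0 = 1, A_1 = 2, A_2 = 1, A_3 = 1, A_4 = 2, A_5 = 1. Minimum distance d = 1.

Enumerate all 2^3 = 8 messages m ∈ F_2^3.
For each, compute codeword c = mG in F_2^7, then tally its weight.
  m = 000 → c = 0000000, weight = 0.
  m = 100 → c = 1001011, weight = 4.
  m = 010 → c = 0100000, weight = 1.
  m = 110 → c = 1101011, weight = 5.
  m = 001 → c = 0000001, weight = 1.
  m = 101 → c = 1001010, weight = 3.
  m = 011 → c = 0100001, weight = 2.
  m = 111 → c = 1101010, weight = 4.
Tally weights:
  weight 0: 1 codewords.
  weight 1: 2 codewords.
  weight 2: 1 codewords.
  weight 3: 1 codewords.
  weight 4: 2 codewords.
  weight 5: 1 codewords.
Minimum distance d = smallest w > 0 with A_w > 0 = 1.
Sanity: Σ A_w = 8 = 2^3 = 8 ✓.


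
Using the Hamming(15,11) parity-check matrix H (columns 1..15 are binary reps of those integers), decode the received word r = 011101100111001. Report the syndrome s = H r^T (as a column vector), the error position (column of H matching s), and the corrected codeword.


s = (0, 1, 1, 0)^T, error position = 6, corrected codeword c = 011100100111001

Compute s = H r^T mod 2 one row at a time:
  s_1 = 0 + 0 + 1 + 1 + 1 + 0 + 0 + 1 = 4 ≡ 0 (mod 2).
  s_2 = 1 + 0 + 1 + 1 + 1 + 0 + 0 + 1 = 5 ≡ 1 (mod 2).
  s_3 = 1 + 1 + 1 + 1 + 1 + 1 + 0 + 1 = 7 ≡ 1 (mod 2).
  s_4 = 0 + 1 + 0 + 1 + 0 + 1 + 0 + 1 = 4 ≡ 0 (mod 2).
s = (0, 1, 1, 0)^T — this equals column 6 of H (binary 0110), so error is at position 6.
Correct: flip bit 6 of r = 011101100111001 to get c = 011100100111001.


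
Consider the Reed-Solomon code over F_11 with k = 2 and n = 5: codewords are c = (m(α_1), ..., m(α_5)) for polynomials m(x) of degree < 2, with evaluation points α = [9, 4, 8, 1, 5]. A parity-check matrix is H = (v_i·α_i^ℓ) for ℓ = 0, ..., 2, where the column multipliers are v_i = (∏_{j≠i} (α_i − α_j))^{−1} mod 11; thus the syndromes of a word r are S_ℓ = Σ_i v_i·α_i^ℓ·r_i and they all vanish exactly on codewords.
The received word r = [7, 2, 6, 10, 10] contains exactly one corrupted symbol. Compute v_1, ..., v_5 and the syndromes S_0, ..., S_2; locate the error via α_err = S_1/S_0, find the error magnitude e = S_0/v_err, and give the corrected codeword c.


S = (10, 6, 8), error at position 5, error magnitude e = 7, c = [7, 2, 6, 10, 3].

Step 1: column multipliers v_i = (∏_{j≠i}(α_i − α_j))^{−1} mod 11.
  i = 1 (α = 9): (9−4)(9−8)(9−1)(9−5) = 5·1·8·4 = 160 ≡ 6, so v_1 = 6^{−1} = 2 (mod 11).
  i = 2 (α = 4): (4−9)(4−8)(4−1)(4−5) = (−5)·(−4)·3·(−1) = −60 ≡ 6, so v_2 = 6^{−1} = 2 (mod 11).
  i = 3 (α = 8): (8−9)(8−4)(8−1)(8−5) = (−1)·4·7·3 = −84 ≡ 4, so v_3 = 4^{−1} = 3 (mod 11).
  i = 4 (α = 1): (1−9)(1−4)(1−8)(1−5) = (−8)·(−3)·(−7)·(−4) = 672 ≡ 1, so v_4 = 1^{−1} = 1 (mod 11).
  i = 5 (α = 5): (5−9)(5−4)(5−8)(5−1) = (−4)·1·(−3)·4 = 48 ≡ 4, so v_5 = 4^{−1} = 3 (mod 11).
  v = [2, 2, 3, 1, 3].
Step 2: syndromes of r = [7, 2, 6, 10, 10] (all sums mod 11).
  S_0 = Σ v_i r_i = 2·7 + 2·2 + 3·6 + 1·10 + 3·10 = 76 ≡ 10.
  S_1 = Σ v_i α_i r_i = 2·9·7 + 2·4·2 + 3·8·6 + 1·1·10 + 3·5·10 = 446 ≡ 6.
  α_i^2 mod 11 = [4, 5, 9, 1, 3].
  S_2 = Σ v_i α_i^2 r_i = 2·4·7 + 2·5·2 + 3·9·6 + 1·1·10 + 3·3·10 = 338 ≡ 8.
  S = (10, 6, 8) ≠ 0, so r is not a codeword (an error is present).
Step 3: locate the error. For a single error e at position i, S_ℓ = v_i·e·α_i^ℓ, so α_err = S_1/S_0.
  S_0^{−1} = 10^{−1} = 10 (mod 11), so α_err = 6·10 = 60 ≡ 5 = α_5. Error position i = 5.
  Consistency check: S_2/S_1 = 8·2 = 16 ≡ 5 = α_err ✓ (single-error assumption holds).
Step 4: error magnitude e = S_0/v_5 = S_0·∏_{j≠5}(α_5 − α_j) = 10·4 = 40 ≡ 7 (mod 11).
Step 5: correct position 5: c_5 = r_5 − e = 10 − 7 ≡ 3 (mod 11). Hence c = [7, 2, 6, 10, 3].
  Check: interpolating c through the α_i gives m(x) = 9 + 1·x (degree < 2) with m(α_i) = c_i for every i, so c is indeed a codeword.


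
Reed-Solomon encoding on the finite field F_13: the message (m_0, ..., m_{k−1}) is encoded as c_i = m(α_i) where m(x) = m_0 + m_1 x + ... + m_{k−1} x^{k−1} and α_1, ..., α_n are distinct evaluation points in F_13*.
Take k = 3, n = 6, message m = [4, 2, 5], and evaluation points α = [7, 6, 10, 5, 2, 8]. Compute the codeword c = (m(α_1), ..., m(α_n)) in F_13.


c = [3, 1, 4, 9, 2, 2]

Message polynomial: m(x) = 4 + 2·x + 5·x^2 (mod 13).
For each evaluation point α_i, compute m(α_i) mod 13:
  α_1 = 7: Horner steps 5 → 11 → 3, so m(7) = 3.
  α_2 = 6: Horner steps 5 → 6 → 1, so m(6) = 1.
  α_3 = 10: Horner steps 5 → 0 → 4, so m(10) = 4.
  α_4 = 5: Horner steps 5 → 1 → 9, so m(5) = 9.
  α_5 = 2: Horner steps 5 → 12 → 2, so m(2) = 2.
  α_6 = 8: Horner steps 5 → 3 → 2, so m(8) = 2.
Codeword c = [3, 1, 4, 9, 2, 2] ∈ F_13^6.


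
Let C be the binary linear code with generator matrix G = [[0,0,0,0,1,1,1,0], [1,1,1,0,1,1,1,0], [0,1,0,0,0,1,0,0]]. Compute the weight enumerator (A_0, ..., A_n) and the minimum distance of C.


Weight distribution: A_0 = 1, A_2 = 1, A_3 = 4, A_4 = 1, A_6 = 1. Minimum distance d = 2.

Enumerate all 2^3 = 8 messages m ∈ F_2^3.
For each, compute codeword c = mG in F_2^8, then tally its weight.
  m = 000 → c = 00000000, weight = 0.
  m = 100 → c = 00001110, weight = 3.
  m = 010 → c = 11101110, weight = 6.
  m = 110 → c = 11100000, weight = 3.
  m = 001 → c = 01000100, weight = 2.
  m = 101 → c = 01001010, weight = 3.
  m = 011 → c = 10101010, weight = 4.
  m = 111 → c = 10100100, weight = 3.
Tally weights:
  weight 0: 1 codewords.
  weight 2: 1 codewords.
  weight 3: 4 codewords.
  weight 4: 1 codewords.
  weight 6: 1 codewords.
Minimum distance d = smallest w > 0 with A_w > 0 = 2.
Sanity: Σ A_w = 8 = 2^3 = 8 ✓.


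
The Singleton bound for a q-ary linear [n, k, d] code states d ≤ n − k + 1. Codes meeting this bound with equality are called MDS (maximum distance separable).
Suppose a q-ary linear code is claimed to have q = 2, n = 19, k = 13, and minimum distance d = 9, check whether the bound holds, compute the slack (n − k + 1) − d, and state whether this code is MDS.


Singleton RHS = n − k + 1 = 7, slack = -2, bound violated (no such code; not MDS).

Singleton bound: d ≤ n − k + 1.
Here n = 19, k = 13, so n − k + 1 = 7.
Given d = 9, check d ≤ 7: NO.
Slack = (n − k + 1) − d = -2.
The slack is negative: d = 9 exceeds n − k + 1 = 7 by 2, so the Singleton bound is violated and no linear [19, 13, 9]_2 code can exist. In particular it is not MDS (MDS requires d = n − k + 1 exactly).
Description: the claimed parameters are [19, 13, 9]_2; such a code would be impossible (violates the Singleton bound).


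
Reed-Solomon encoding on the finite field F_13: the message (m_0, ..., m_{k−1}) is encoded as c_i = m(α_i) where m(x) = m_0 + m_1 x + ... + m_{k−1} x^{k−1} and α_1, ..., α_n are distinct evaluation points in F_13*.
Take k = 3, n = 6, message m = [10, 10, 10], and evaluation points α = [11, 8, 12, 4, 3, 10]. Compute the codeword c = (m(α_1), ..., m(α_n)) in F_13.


c = [4, 2, 10, 2, 0, 5]

Message polynomial: m(x) = 10 + 10·x + 10·x^2 (mod 13).
For each evaluation point α_i, compute m(α_i) mod 13:
  α_1 = 11: Horner steps 10 → 3 → 4, so m(11) = 4.
  α_2 = 8: Horner steps 10 → 12 → 2, so m(8) = 2.
  α_3 = 12: Horner steps 10 → 0 → 10, so m(12) = 10.
  α_4 = 4: Horner steps 10 → 11 → 2, so m(4) = 2.
  α_5 = 3: Horner steps 10 → 1 → 0, so m(3) = 0.
  α_6 = 10: Horner steps 10 → 6 → 5, so m(10) = 5.
Codeword c = [4, 2, 10, 2, 0, 5] ∈ F_13^6.


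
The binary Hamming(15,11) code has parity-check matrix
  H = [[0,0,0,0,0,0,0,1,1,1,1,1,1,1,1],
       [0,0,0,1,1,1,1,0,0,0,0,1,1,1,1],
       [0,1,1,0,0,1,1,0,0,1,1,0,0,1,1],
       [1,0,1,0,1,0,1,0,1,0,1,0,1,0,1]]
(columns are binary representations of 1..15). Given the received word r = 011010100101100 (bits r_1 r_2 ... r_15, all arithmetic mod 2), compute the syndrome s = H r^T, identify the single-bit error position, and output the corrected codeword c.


s = (1, 0, 0, 0)^T, error position = 8, corrected codeword c = 011010110101100

Compute s = H r^T mod 2 one row at a time:
  s_1 = 0 + 0 + 1 + 0 + 1 + 1 + 0 + 0 = 3 ≡ 1 (mod 2).
  s_2 = 0 + 1 + 0 + 1 + 1 + 1 + 0 + 0 = 4 ≡ 0 (mod 2).
  s_3 = 1 + 1 + 0 + 1 + 1 + 0 + 0 + 0 = 4 ≡ 0 (mod 2).
  s_4 = 0 + 1 + 1 + 1 + 0 + 0 + 1 + 0 = 4 ≡ 0 (mod 2).
s = (1, 0, 0, 0)^T — this equals column 8 of H (binary 1000), so error is at position 8.
Correct: flip bit 8 of r = 011010100101100 to get c = 011010110101100.


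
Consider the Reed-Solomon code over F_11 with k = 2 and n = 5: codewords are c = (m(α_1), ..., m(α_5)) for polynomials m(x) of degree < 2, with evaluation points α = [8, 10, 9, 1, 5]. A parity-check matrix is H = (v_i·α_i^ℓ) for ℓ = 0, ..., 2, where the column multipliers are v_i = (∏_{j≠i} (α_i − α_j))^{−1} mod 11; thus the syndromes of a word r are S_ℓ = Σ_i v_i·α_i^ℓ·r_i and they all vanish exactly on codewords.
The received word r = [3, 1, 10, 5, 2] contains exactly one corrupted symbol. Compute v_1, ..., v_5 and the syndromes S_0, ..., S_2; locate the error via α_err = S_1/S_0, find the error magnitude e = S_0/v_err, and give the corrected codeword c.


S = (8, 9, 6), error at position 1, error magnitude e = 6, c = [8, 1, 10, 5, 2].

Step 1: column multipliers v_i = (∏_{j≠i}(α_i − α_j))^{−1} mod 11.
  i = 1 (α = 8): (8−10)(8−9)(8−1)(8−5) = (−2)·(−1)·7·3 = 42 ≡ 9, so v_1 = 9^{−1} = 5 (mod 11).
  i = 2 (α = 10): (10−8)(10−9)(10−1)(10−5) = 2·1·9·5 = 90 ≡ 2, so v_2 = 2^{−1} = 6 (mod 11).
  i = 3 (α = 9): (9−8)(9−10)(9−1)(9−5) = 1·(−1)·8·4 = −32 ≡ 1, so v_3 = 1^{−1} = 1 (mod 11).
  i = 4 (α = 1): (1−8)(1−10)(1−9)(1−5) = (−7)·(−9)·(−8)·(−4) = 2016 ≡ 3, so v_4 = 3^{−1} = 4 (mod 11).
  i = 5 (α = 5): (5−8)(5−10)(5−9)(5−1) = (−3)·(−5)·(−4)·4 = −240 ≡ 2, so v_5 = 2^{−1} = 6 (mod 11).
  v = [5, 6, 1, 4, 6].
Step 2: syndromes of r = [3, 1, 10, 5, 2] (all sums mod 11).
  S_0 = Σ v_i r_i = 5·3 + 6·1 + 1·10 + 4·5 + 6·2 = 63 ≡ 8.
  S_1 = Σ v_i α_i r_i = 5·8·3 + 6·10·1 + 1·9·10 + 4·1·5 + 6·5·2 = 350 ≡ 9.
  α_i^2 mod 11 = [9, 1, 4, 1, 3].
  S_2 = Σ v_i α_i^2 r_i = 5·9·3 + 6·1·1 + 1·4·10 + 4·1·5 + 6·3·2 = 237 ≡ 6.
  S = (8, 9, 6) ≠ 0, so r is not a codeword (an error is present).
Step 3: locate the error. For a single error e at position i, S_ℓ = v_i·e·α_i^ℓ, so α_err = S_1/S_0.
  S_0^{−1} = 8^{−1} = 7 (mod 11), so α_err = 9·7 = 63 ≡ 8 = α_1. Error position i = 1.
  Consistency check: S_2/S_1 = 6·5 = 30 ≡ 8 = α_err ✓ (single-error assumption holds).
Step 4: error magnitude e = S_0/v_1 = S_0·∏_{j≠1}(α_1 − α_j) = 8·9 = 72 ≡ 6 (mod 11).
Step 5: correct position 1: c_1 = r_1 − e = 3 − 6 ≡ 8 (mod 11). Hence c = [8, 1, 10, 5, 2].
  Check: interpolating c through the α_i gives m(x) = 3 + 2·x (degree < 2) with m(α_i) = c_i for every i, so c is indeed a codeword.


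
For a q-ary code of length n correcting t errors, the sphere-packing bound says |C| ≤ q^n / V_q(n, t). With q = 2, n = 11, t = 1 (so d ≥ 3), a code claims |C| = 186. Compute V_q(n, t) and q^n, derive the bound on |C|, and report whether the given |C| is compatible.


V_q(n, t) = 12, q^n = 2048, Hamming bound = 170, |C| = 186 > bound (violated).

Step 1: Compute V_q(n, t) = Σ_{j=0}^1 C(n, j) (q−1)^j.
  j = 0: C(11,0)·(1)^0 = 1·1 = 1.
  j = 1: C(11,1)·(1)^1 = 11·1 = 11.
  V_q(n, t) = 1 + 11 = 12.
Step 2: q^n = 2^11 = 2048.
Step 3: Hamming bound ⌊q^n / V_q(n,t)⌋ = ⌊2048/12⌋ = 170.
Step 4: Compare |C| = 186 to 170: violated.
The claimed |C| lies above the Hamming bound, so no 2-ary code of length 11 with d ≥ 3 can have 186 codewords.


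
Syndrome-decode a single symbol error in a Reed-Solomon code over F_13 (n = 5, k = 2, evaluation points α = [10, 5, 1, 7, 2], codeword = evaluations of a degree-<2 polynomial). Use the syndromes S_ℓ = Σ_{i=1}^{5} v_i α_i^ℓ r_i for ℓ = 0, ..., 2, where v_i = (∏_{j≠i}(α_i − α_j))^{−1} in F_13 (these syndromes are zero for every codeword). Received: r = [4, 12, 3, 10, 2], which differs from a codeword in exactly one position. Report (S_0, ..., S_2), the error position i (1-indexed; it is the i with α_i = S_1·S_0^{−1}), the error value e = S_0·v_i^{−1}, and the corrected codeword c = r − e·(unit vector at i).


S = (10, 9, 12), error at position 1, error magnitude e = 10, c = [7, 12, 3, 10, 2].

Step 1: column multipliers v_i = (∏_{j≠i}(α_i − α_j))^{−1} mod 13.
  i = 1 (α = 10): (10−5)(10−1)(10−7)(10−2) = 5·9·3·8 = 1080 ≡ 1, so v_1 = 1^{−1} = 1 (mod 13).
  i = 2 (α = 5): (5−10)(5−1)(5−7)(5−2) = (−5)·4·(−2)·3 = 120 ≡ 3, so v_2 = 3^{−1} = 9 (mod 13).
  i = 3 (α = 1): (1−10)(1−5)(1−7)(1−2) = (−9)·(−4)·(−6)·(−1) = 216 ≡ 8, so v_3 = 8^{−1} = 5 (mod 13).
  i = 4 (α = 7): (7−10)(7−5)(7−1)(7−2) = (−3)·2·6·5 = −180 ≡ 2, so v_4 = 2^{−1} = 7 (mod 13).
  i = 5 (α = 2): (2−10)(2−5)(2−1)(2−7) = (−8)·(−3)·1·(−5) = −120 ≡ 10, so v_5 = 10^{−1} = 4 (mod 13).
  v = [1, 9, 5, 7, 4].
Step 2: syndromes of r = [4, 12, 3, 10, 2] (all sums mod 13).
  S_0 = Σ v_i r_i = 1·4 + 9·12 + 5·3 + 7·10 + 4·2 = 205 ≡ 10.
  S_1 = Σ v_i α_i r_i = 1·10·4 + 9·5·12 + 5·1·3 + 7·7·10 + 4·2·2 = 1101 ≡ 9.
  α_i^2 mod 13 = [9, 12, 1, 10, 4].
  S_2 = Σ v_i α_i^2 r_i = 1·9·4 + 9·12·12 + 5·1·3 + 7·10·10 + 4·4·2 = 2079 ≡ 12.
  S = (10, 9, 12) ≠ 0, so r is not a codeword (an error is present).
Step 3: locate the error. For a single error e at position i, S_ℓ = v_i·e·α_i^ℓ, so α_err = S_1/S_0.
  S_0^{−1} = 10^{−1} = 4 (mod 13), so α_err = 9·4 = 36 ≡ 10 = α_1. Error position i = 1.
  Consistency check: S_2/S_1 = 12·3 = 36 ≡ 10 = α_err ✓ (single-error assumption holds).
Step 4: error magnitude e = S_0/v_1 = S_0·∏_{j≠1}(α_1 − α_j) = 10·1 = 10 ≡ 10 (mod 13).
Step 5: correct position 1: c_1 = r_1 − e = 4 − 10 ≡ 7 (mod 13). Hence c = [7, 12, 3, 10, 2].
  Check: interpolating c through the α_i gives m(x) = 4 + 12·x (degree < 2) with m(α_i) = c_i for every i, so c is indeed a codeword.


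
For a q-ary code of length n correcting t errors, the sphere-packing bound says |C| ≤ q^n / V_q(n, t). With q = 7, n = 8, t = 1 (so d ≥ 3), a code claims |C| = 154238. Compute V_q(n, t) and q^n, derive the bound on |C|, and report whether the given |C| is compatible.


V_q(n, t) = 49, q^n = 5764801, Hamming bound = 117649, |C| = 154238 > bound (violated).

Step 1: Compute V_q(n, t) = Σ_{j=0}^1 C(n, j) (q−1)^j.
  j = 0: C(8,0)·(6)^0 = 1·1 = 1.
  j = 1: C(8,1)·(6)^1 = 8·6 = 48.
  V_q(n, t) = 1 + 48 = 49.
Step 2: q^n = 7^8 = 5764801.
Step 3: Hamming bound ⌊q^n / V_q(n,t)⌋ = ⌊5764801/49⌋ = 117649.
Step 4: Compare |C| = 154238 to 117649: violated.
The claimed |C| lies above the Hamming bound, so no 7-ary code of length 8 with d ≥ 3 can have 154238 codewords.


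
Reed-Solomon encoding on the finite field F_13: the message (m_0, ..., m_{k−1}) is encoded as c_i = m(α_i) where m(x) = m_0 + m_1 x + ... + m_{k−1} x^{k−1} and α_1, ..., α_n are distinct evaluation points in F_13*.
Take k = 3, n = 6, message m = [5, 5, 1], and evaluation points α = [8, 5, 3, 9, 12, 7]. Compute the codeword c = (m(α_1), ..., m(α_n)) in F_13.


c = [5, 3, 3, 1, 1, 11]

Message polynomial: m(x) = 5 + 5·x + 1·x^2 (mod 13).
For each evaluation point α_i, compute m(α_i) mod 13:
  α_1 = 8: Horner steps 1 → 0 → 5, so m(8) = 5.
  α_2 = 5: Horner steps 1 → 10 → 3, so m(5) = 3.
  α_3 = 3: Horner steps 1 → 8 → 3, so m(3) = 3.
  α_4 = 9: Horner steps 1 → 1 → 1, so m(9) = 1.
  α_5 = 12: Horner steps 1 → 4 → 1, so m(12) = 1.
  α_6 = 7: Horner steps 1 → 12 → 11, so m(7) = 11.
Codeword c = [5, 3, 3, 1, 1, 11] ∈ F_13^6.


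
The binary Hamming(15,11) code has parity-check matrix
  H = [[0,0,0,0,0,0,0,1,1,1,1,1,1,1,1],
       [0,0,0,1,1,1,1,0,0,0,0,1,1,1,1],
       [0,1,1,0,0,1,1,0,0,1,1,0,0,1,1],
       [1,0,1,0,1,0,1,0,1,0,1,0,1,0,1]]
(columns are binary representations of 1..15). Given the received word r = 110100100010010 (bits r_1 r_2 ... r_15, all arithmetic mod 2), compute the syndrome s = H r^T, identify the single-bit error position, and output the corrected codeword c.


s = (0, 1, 0, 1)^T, error position = 5, corrected codeword c = 110110100010010

Compute s = H r^T mod 2 one row at a time:
  s_1 = 0 + 0 + 0 + 1 + 0 + 0 + 1 + 0 = 2 ≡ 0 (mod 2).
  s_2 = 1 + 0 + 0 + 1 + 0 + 0 + 1 + 0 = 3 ≡ 1 (mod 2).
  s_3 = 1 + 0 + 0 + 1 + 0 + 1 + 1 + 0 = 4 ≡ 0 (mod 2).
  s_4 = 1 + 0 + 0 + 1 + 0 + 1 + 0 + 0 = 3 ≡ 1 (mod 2).
s = (0, 1, 0, 1)^T — this equals column 5 of H (binary 0101), so error is at position 5.
Correct: flip bit 5 of r = 110100100010010 to get c = 110110100010010.


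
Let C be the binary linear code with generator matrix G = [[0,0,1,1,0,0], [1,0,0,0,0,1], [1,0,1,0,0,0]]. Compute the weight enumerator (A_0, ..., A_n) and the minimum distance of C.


Weight distribution: A_0 = 1, A_2 = 6, A_4 = 1. Minimum distance d = 2.

Enumerate all 2^3 = 8 messages m ∈ F_2^3.
For each, compute codeword c = mG in F_2^6, then tally its weight.
  m = 000 → c = 000000, weight = 0.
  m = 100 → c = 001100, weight = 2.
  m = 010 → c = 100001, weight = 2.
  m = 110 → c = 101101, weight = 4.
  m = 001 → c = 101000, weight = 2.
  m = 101 → c = 100100, weight = 2.
  m = 011 → c = 001001, weight = 2.
  m = 111 → c = 000101, weight = 2.
Tally weights:
  weight 0: 1 codewords.
  weight 2: 6 codewords.
  weight 4: 1 codewords.
Minimum distance d = smallest w > 0 with A_w > 0 = 2.
Sanity: Σ A_w = 8 = 2^3 = 8 ✓.


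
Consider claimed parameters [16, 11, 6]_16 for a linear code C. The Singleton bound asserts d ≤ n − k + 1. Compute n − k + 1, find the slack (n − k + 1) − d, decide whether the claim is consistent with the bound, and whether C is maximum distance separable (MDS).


Singleton RHS = n − k + 1 = 6, slack = 0, bound satisfied, MDS.

Singleton bound: d ≤ n − k + 1.
Here n = 16, k = 11, so n − k + 1 = 6.
Given d = 6, check d ≤ 6: YES.
Slack = (n − k + 1) − d = 0.
The code is MDS (slack = 0).
Description: the claimed parameters are [16, 11, 6]_16; such a code would be MDS (meets Singleton bound).


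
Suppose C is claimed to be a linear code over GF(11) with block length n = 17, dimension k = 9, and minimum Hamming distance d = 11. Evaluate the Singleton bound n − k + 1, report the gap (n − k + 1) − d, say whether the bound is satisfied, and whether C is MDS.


Singleton RHS = n − k + 1 = 9, slack = -2, bound violated (no such code; not MDS).

Singleton bound: d ≤ n − k + 1.
Here n = 17, k = 9, so n − k + 1 = 9.
Given d = 11, check d ≤ 9: NO.
Slack = (n − k + 1) − d = -2.
The slack is negative: d = 11 exceeds n − k + 1 = 9 by 2, so the Singleton bound is violated and no linear [17, 9, 11]_11 code can exist. In particular it is not MDS (MDS requires d = n − k + 1 exactly).
Description: the claimed parameters are [17, 9, 11]_11; such a code would be impossible (violates the Singleton bound).


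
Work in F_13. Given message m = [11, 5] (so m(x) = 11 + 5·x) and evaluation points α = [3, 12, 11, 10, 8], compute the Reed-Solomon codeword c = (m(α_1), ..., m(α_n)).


c = [0, 6, 1, 9, 12]

Message polynomial: m(x) = 11 + 5·x (mod 13).
For each evaluation point α_i, compute m(α_i) mod 13:
  α_1 = 3: Horner steps 5 → 0, so m(3) = 0.
  α_2 = 12: Horner steps 5 → 6, so m(12) = 6.
  α_3 = 11: Horner steps 5 → 1, so m(11) = 1.
  α_4 = 10: Horner steps 5 → 9, so m(10) = 9.
  α_5 = 8: Horner steps 5 → 12, so m(8) = 12.
Codeword c = [0, 6, 1, 9, 12] ∈ F_13^5.


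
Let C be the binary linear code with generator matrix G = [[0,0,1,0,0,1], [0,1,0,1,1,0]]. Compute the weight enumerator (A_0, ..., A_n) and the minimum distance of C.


Weight distribution: A_0 = 1, A_2 = 1, A_3 = 1, A_5 = 1. Minimum distance d = 2.

Enumerate all 2^2 = 4 messages m ∈ F_2^2.
For each, compute codeword c = mG in F_2^6, then tally its weight.
  m = 00 → c = 000000, weight = 0.
  m = 10 → c = 001001, weight = 2.
  m = 01 → c = 010110, weight = 3.
  m = 11 → c = 011111, weight = 5.
Tally weights:
  weight 0: 1 codewords.
  weight 2: 1 codewords.
  weight 3: 1 codewords.
  weight 5: 1 codewords.
Minimum distance d = smallest w > 0 with A_w > 0 = 2.
Sanity: Σ A_w = 4 = 2^2 = 4 ✓.


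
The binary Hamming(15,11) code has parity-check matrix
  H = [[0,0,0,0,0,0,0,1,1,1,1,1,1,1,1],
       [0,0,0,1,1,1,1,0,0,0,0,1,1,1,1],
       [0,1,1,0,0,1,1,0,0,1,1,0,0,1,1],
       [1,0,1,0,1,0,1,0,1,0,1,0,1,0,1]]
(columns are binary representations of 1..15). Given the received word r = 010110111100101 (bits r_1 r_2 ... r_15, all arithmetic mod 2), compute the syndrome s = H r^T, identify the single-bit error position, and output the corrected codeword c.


s = (1, 1, 0, 1)^T, error position = 13, corrected codeword c = 010110111100001

Compute s = H r^T mod 2 one row at a time:
  s_1 = 1 + 1 + 1 + 0 + 0 + 1 + 0 + 1 = 5 ≡ 1 (mod 2).
  s_2 = 1 + 1 + 0 + 1 + 0 + 1 + 0 + 1 = 5 ≡ 1 (mod 2).
  s_3 = 1 + 0 + 0 + 1 + 1 + 0 + 0 + 1 = 4 ≡ 0 (mod 2).
  s_4 = 0 + 0 + 1 + 1 + 1 + 0 + 1 + 1 = 5 ≡ 1 (mod 2).
s = (1, 1, 0, 1)^T — this equals column 13 of H (binary 1101), so error is at position 13.
Correct: flip bit 13 of r = 010110111100101 to get c = 010110111100001.


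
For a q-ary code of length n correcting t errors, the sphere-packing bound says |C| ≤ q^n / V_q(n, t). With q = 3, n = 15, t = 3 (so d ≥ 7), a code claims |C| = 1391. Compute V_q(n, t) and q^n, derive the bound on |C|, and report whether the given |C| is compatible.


V_q(n, t) = 4091, q^n = 14348907, Hamming bound = 3507, |C| = 1391 ≤ bound (satisfied).

Step 1: Compute V_q(n, t) = Σ_{j=0}^3 C(n, j) (q−1)^j.
  j = 0: C(15,0)·(2)^0 = 1·1 = 1.
  j = 1: C(15,1)·(2)^1 = 15·2 = 30.
  j = 2: C(15,2)·(2)^2 = 105·4 = 420.
  j = 3: C(15,3)·(2)^3 = 455·8 = 3640.
  V_q(n, t) = 1 + 30 + 420 + 3640 = 4091.
Step 2: q^n = 3^15 = 14348907.
Step 3: Hamming bound ⌊q^n / V_q(n,t)⌋ = ⌊14348907/4091⌋ = 3507.
Step 4: Compare |C| = 1391 to 3507: satisfied.
The claimed |C| lies below the Hamming bound.
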